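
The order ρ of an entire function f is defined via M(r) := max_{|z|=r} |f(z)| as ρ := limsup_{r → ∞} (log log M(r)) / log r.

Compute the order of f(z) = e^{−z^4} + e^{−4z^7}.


Each summand is entire of order 4 and 7 respectively (as in the single-exponential case). The order of a sum is at most the max of the orders, so ρ ≤ 7. For the lower bound: on |z|=r choose arg z so that -4z^7 is real positive; then |e^{-4z^7}| = e^{4r^7} while |e^{-1z^4}| ≤ e^{1r^4} = o(e^{4r^7}). So |f| ≥ e^{4r^7}(1 − o(1)) and ρ ≥ 7. Hence ρ = max(4, 7) = 7.
Therefore ρ = 7.

Order ρ = 7.


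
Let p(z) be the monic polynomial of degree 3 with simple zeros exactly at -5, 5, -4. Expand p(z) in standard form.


The polynomial is p(z) = ∏_{α ∈ S} (z − α), where S = {-5, 5, -4}.
Expanding the product yields: p(z) = z^3 + 4·z^2 -25·z -100.
The resulting polynomial has degree 3 and real coefficients as required.

p(z) = z^3 + 4·z^2 -25·z -100.


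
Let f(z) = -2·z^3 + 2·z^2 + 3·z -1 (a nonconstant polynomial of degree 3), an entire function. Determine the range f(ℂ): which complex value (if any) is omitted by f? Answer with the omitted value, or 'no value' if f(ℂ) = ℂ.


Little Picard bounds the complement of f(ℂ) to at most one point.
For every w ∈ ℂ, the equation p(z) − w = 0 is a nonconstant polynomial in z and hence has at least one root by the fundamental theorem of algebra. So p is surjective onto ℂ, omitting no value.

Omitted value: no value.


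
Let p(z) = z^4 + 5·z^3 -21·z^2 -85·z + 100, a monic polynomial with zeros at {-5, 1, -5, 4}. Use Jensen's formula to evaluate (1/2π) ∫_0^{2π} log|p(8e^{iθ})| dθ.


Zeros: -5, -5, 1, 4; r = 8.
Inside |z| < r: -5, -5, 1, 4. Outside (|z| ≥ r): ∅.
p(0) = 100, so log|p(0)| = log(100) = 4.6052.
Apply Jensen: I(r) = log|p(0)| + Σ_k log(r/|z_k|), summed over zeros inside |z| < r.
  log(r/|z_k|) for z_k = -5: log(8/5) = 0.4700
  log(r/|z_k|) for z_k = 1: log(8/1) = 2.0794
  log(r/|z_k|) for z_k = -5: log(8/5) = 0.4700
  log(r/|z_k|) for z_k = 4: log(8/4) = 0.6931
Sum over inside zeros: 3.7126.
I(r) = log|p(0)| + (inside sum) = 4.6052 + 3.7126 = 8.3178.
Closed form (all zeros inside, monic): I(r) = n·log(r) = 4·log(8) = 8.3178. ✓

I(r) ≈ 8.3178.


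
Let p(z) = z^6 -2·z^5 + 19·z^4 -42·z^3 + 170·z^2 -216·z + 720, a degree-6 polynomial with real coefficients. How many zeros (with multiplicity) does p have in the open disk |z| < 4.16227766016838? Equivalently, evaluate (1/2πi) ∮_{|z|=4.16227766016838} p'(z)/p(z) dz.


The zeros of p are: (-1 + 3i), (-1 - 3i), (0 + 3i), (0 - 3i), (2 + 2i), (2 - 2i).
Their magnitudes are: 3.162, 3.162, 3, 3, 2.828, 2.828.
Zeros with |z| < R = 4.16227766016838: (-1 + 3i), (-1 - 3i), (0 + 3i), (0 - 3i), (2 + 2i), (2 - 2i).
Count = 6.
By the argument principle, (1/2πi) ∮_{|z|=R} p'(z)/p(z) dz equals exactly this count.

Number of zeros inside |z| < 4.16227766016838: 6.


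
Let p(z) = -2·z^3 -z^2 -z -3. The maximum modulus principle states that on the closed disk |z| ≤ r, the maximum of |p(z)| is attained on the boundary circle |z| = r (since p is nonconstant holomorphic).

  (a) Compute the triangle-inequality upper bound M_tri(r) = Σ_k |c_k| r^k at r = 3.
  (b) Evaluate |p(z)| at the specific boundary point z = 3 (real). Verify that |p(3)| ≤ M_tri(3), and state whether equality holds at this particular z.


Coefficients: c_0 = -3, c_1 = -1, c_2 = -1, c_3 = -2. Radius r = 3.
Part (a). Triangle bound: M_tri(r) = Σ_k |c_k| r^k
  = |-3|·3^0 + |-1|·3^1 + |-1|·3^2 + |-2|·3^3
  = 3 + 3 + 9 + 54 = 69.
This bounds M(r) := max_{|z|=r} |p(z)| from above; equality holds iff all terms c_k z^k can be made to align in phase at a single z on |z|=r.
Part (b). At z = 3 (real, on the circle |z| = r):
  p(3) = (-3)·3^0 + (-1)·3^1 + (-1)·3^2 + (-2)·3^3 = -69.
  |p(3)| = 69.
Since all nonzero coefficients share the same sign, |p(3)| = 69 = M_tri(3); the triangle bound is attained at z = 3, so in fact M(r) = 69.

M_tri(3) = 69; |p(3)| = 69; equality at z=3: yes.


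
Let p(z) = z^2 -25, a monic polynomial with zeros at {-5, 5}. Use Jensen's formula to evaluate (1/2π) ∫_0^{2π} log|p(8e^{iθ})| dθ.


Zeros: -5, 5; r = 8.
Inside |z| < r: -5, 5. Outside (|z| ≥ r): ∅.
p(0) = -25, so log|p(0)| = log(25) = 3.2189.
Apply Jensen: I(r) = log|p(0)| + Σ_k log(r/|z_k|), summed over zeros inside |z| < r.
  log(r/|z_k|) for z_k = -5: log(8/5) = 0.4700
  log(r/|z_k|) for z_k = 5: log(8/5) = 0.4700
Sum over inside zeros: 0.9400.
I(r) = log|p(0)| + (inside sum) = 3.2189 + 0.9400 = 4.1589.
Closed form (all zeros inside, monic): I(r) = n·log(r) = 2·log(8) = 4.1589. ✓

I(r) ≈ 4.1589.


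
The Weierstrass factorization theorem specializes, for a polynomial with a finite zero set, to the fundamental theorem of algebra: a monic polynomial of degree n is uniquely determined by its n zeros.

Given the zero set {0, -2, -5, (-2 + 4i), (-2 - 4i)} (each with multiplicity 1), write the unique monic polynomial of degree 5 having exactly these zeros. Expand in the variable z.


The polynomial is p(z) = ∏_{α ∈ S} (z − α), where S = {0, -2, -5, (-2 + 4i), (-2 - 4i)}.
Expanding the product yields: p(z) = z^5 + 11·z^4 + 58·z^3 + 180·z^2 + 200·z.
Note conjugate pairs combine to real quadratics: (z − (-2+4i))(z − (-2−4i)) = z² + 4z + 20.
The resulting polynomial has degree 5 and real coefficients as required.

p(z) = z^5 + 11·z^4 + 58·z^3 + 180·z^2 + 200·z.


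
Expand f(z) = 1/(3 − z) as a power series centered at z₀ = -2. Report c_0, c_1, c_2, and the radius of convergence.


Let w = z − z₀, so z = z₀ + w.
Then 3 − z = 3 − (z₀ + w) = (3 − z₀) − w = 5 − w.
f(z) = 1/(5 − w) = (1/(5)) · 1/(1 − w/(5)) = Σ_{n≥0} w^n / (5)^(n+1).
So c_n = 1/(5)^(n+1):
  c_0 = 1/(5)^1 = 1/5.
  c_1 = 1/(5)^2 = 1/25.
  c_2 = 1/(5)^3 = 1/125.
The series is valid for |w/d| < 1, i.e. |z − z₀| < |d|.
Radius of convergence: R = |3 − z₀| = |5| = 5 (distance from z₀ to the singularity z = 3).

c_0 = 1/5, c_1 = 1/25, c_2 = 1/125; R = 5.


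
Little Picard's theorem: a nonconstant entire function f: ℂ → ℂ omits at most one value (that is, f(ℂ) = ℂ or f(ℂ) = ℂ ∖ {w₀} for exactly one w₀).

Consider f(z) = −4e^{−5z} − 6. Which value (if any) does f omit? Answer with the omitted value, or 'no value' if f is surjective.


Little Picard bounds the complement of f(ℂ) to at most one point.
e^{−5z} is never zero on ℂ, so -4·e^{−5z} takes every value in ℂ ∖ {0}. Adding -6 shifts the range to ℂ ∖ {-6}. Thus f omits exactly the value -6.

Omitted value: -6.


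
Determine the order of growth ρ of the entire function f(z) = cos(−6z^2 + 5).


Write cos(w) = (e^{iw} ± e^{−iw})/(2 or 2i), so |cos(w)| ≤ e^{|w|}. With w = −6z^2 + 5, |w| ≤ 6r^2 + 5 on |z|=r, giving M(r) ≤ e^{6r^2 + 5} and ρ ≤ 2. For the lower bound, choose z on |z|=r with -6z^2 purely imaginary of modulus 6r^2; then |cos(−6z^2 + 5)| grows like e^{6r^2}/2, so ρ ≥ 2. Hence ρ = 2.
Therefore ρ = 2.

Order ρ = 2.


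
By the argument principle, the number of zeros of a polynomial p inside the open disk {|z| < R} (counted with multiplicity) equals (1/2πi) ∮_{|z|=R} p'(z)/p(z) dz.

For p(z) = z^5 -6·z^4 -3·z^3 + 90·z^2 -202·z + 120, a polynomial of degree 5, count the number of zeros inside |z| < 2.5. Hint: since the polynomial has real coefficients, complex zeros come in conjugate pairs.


The zeros of p are: -4, 3, (3 + 1i), (3 - 1i), 1.
Their magnitudes are: 4, 3, 3.162, 3.162, 1.
Zeros with |z| < R = 2.5: 1.
Count = 1.
By the argument principle, (1/2πi) ∮_{|z|=R} p'(z)/p(z) dz equals exactly this count.

Number of zeros inside |z| < 2.5: 1.


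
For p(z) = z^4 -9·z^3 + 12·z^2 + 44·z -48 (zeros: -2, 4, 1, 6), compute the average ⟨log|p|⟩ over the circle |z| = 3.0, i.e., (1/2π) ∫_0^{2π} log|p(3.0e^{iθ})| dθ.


Zeros: -2, 1, 4, 6; r = 3.0.
Inside |z| < r: -2, 1. Outside (|z| ≥ r): 4, 6.
p(0) = -48, so log|p(0)| = log(48) = 3.8712.
Apply Jensen: I(r) = log|p(0)| + Σ_k log(r/|z_k|), summed over zeros inside |z| < r.
  log(r/|z_k|) for z_k = -2: log(3.0/2) = 0.4055
  log(r/|z_k|) for z_k = 1: log(3.0/1) = 1.0986
  Outside zeros (4, 6) contribute nothing to the Jensen sum.
Sum over inside zeros: 1.5041.
I(r) = log|p(0)| + (inside sum) = 3.8712 + 1.5041 = 5.3753.
Note: since some zeros are outside |z| ≤ r, the simplified n·log(r) form does NOT apply — only the inside zeros contribute.

I(r) ≈ 5.3753.


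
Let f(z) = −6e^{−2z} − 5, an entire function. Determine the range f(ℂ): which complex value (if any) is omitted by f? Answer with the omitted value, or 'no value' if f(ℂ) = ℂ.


Little Picard bounds the complement of f(ℂ) to at most one point.
e^{−2z} is never zero on ℂ, so -6·e^{−2z} takes every value in ℂ ∖ {0}. Adding -5 shifts the range to ℂ ∖ {-5}. Thus f omits exactly the value -5.

Omitted value: -5.


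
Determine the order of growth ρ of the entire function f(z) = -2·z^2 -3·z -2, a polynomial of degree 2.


|f(z)| ≤ Σ|c_k|·r^k = O(r^2) as r → ∞. Polynomial growth is O(e^{r^ε}) for every ε > 0 (since r^2/e^{r^ε} → 0), so ρ ≤ ε for all ε > 0, i.e. ρ = 0. Every nonconstant polynomial has order 0.
Therefore ρ = 0.

Order ρ = 0.


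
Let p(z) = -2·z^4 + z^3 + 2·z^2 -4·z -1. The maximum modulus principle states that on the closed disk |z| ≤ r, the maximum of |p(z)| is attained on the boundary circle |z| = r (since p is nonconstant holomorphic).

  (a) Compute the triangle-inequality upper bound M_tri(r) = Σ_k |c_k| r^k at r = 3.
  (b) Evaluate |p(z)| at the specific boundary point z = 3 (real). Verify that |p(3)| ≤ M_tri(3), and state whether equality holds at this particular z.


Coefficients: c_0 = -1, c_1 = -4, c_2 = 2, c_3 = 1, c_4 = -2. Radius r = 3.
Part (a). Triangle bound: M_tri(r) = Σ_k |c_k| r^k
  = |-1|·3^0 + |-4|·3^1 + |2|·3^2 + |1|·3^3 + |-2|·3^4
  = 1 + 12 + 18 + 27 + 162 = 220.
This bounds M(r) := max_{|z|=r} |p(z)| from above; equality holds iff all terms c_k z^k can be made to align in phase at a single z on |z|=r.
Part (b). At z = 3 (real, on the circle |z| = r):
  p(3) = (-1)·3^0 + (-4)·3^1 + (2)·3^2 + (1)·3^3 + (-2)·3^4 = -130.
  |p(3)| = 130.
Check: |p(3)| = 130 ≤ 220 = M_tri(3). ✓ Equality does not hold at z = 3 (the coefficients have mixed signs, so the terms do not all align in phase there).

M_tri(3) = 220; |p(3)| = 130; equality at z=3: no.


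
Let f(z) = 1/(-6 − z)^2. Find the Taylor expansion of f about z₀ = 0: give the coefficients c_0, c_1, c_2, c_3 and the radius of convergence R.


Let w = z − z₀, so z = z₀ + w.
Then -6 − z = -6 − (z₀ + w) = (-6 − z₀) − w = -6 − w.
f(z) = 1/(-6 − w)^2 = (1/(-6)^2) · (1 − w/(-6))^{−2}.
By the binomial series (1−u)^{−2} = Σ_{n≥0} C(n+1, 1) u^n for |u|<1, with u = w/(-6):
  c_n = C(n+1, 1) / (-6)^(n+2).
  c_0 = 1/(-6)^2 = 1/36.
  c_1 = 2/(-6)^3 = -1/108.
  c_2 = 3/(-6)^4 = 1/432.
  c_3 = 4/(-6)^5 = -1/1944.
The series is valid for |w/d| < 1, i.e. |z − z₀| < |d|.
Radius of convergence: R = |-6 − z₀| = |-6| = 6 (distance from z₀ to the singularity z = -6).

c_0 = 1/36, c_1 = -1/108, c_2 = 1/432, c_3 = -1/1944; R = 6.


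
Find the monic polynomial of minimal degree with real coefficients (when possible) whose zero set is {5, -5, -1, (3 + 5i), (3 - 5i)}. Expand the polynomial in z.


The polynomial is p(z) = ∏_{α ∈ S} (z − α), where S = {5, -5, -1, (3 + 5i), (3 - 5i)}.
Expanding the product yields: p(z) = z^5 -5·z^4 + 3·z^3 + 159·z^2 -700·z -850.
Note conjugate pairs combine to real quadratics: (z − (3+5i))(z − (3−5i)) = z² − 6z + 34.
The resulting polynomial has degree 5 and real coefficients as required.

p(z) = z^5 -5·z^4 + 3·z^3 + 159·z^2 -700·z -850.


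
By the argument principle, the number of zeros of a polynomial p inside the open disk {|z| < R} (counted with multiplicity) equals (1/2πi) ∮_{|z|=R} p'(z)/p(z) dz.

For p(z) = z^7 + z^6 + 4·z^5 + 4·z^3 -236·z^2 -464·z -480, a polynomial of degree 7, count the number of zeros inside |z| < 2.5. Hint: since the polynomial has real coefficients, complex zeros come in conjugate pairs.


The zeros of p are: (-1 + 1i), (-1 - 1i), 3, (1 + 3i), (1 - 3i), (-2 + 2i), (-2 - 2i).
Their magnitudes are: 1.414, 1.414, 3, 3.162, 3.162, 2.828, 2.828.
Zeros with |z| < R = 2.5: (-1 + 1i), (-1 - 1i).
Count = 2.
By the argument principle, (1/2πi) ∮_{|z|=R} p'(z)/p(z) dz equals exactly this count.

Number of zeros inside |z| < 2.5: 2.


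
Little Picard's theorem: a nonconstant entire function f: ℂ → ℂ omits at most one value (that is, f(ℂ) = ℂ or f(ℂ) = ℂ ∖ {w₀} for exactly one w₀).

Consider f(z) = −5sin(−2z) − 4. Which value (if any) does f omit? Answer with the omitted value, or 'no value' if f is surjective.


Little Picard bounds the complement of f(ℂ) to at most one point.
sin is entire and surjective onto ℂ: for every w ∈ ℂ, sin(ζ) = w has a solution ζ ∈ ℂ (e.g., via the complex inverse arcsin). With ζ = −2z this gives z = ζ/(-2). Then -5·sin(−2z) takes every value in -5·ℂ = ℂ, and adding -4 is a bijection of ℂ. So f is surjective and omits no value. (Note: only on the real line is sin bounded by [−1, 1].)

Omitted value: no value.


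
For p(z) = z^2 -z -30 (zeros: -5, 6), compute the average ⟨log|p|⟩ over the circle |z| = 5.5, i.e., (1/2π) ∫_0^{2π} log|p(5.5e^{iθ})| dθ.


Zeros: -5, 6; r = 5.5.
Inside |z| < r: -5. Outside (|z| ≥ r): 6.
p(0) = -30, so log|p(0)| = log(30) = 3.4012.
Apply Jensen: I(r) = log|p(0)| + Σ_k log(r/|z_k|), summed over zeros inside |z| < r.
  log(r/|z_k|) for z_k = -5: log(5.5/5) = 0.0953
  Outside zeros (6) contribute nothing to the Jensen sum.
Sum over inside zeros: 0.0953.
I(r) = log|p(0)| + (inside sum) = 3.4012 + 0.0953 = 3.4965.
Note: since some zeros are outside |z| ≤ r, the simplified n·log(r) form does NOT apply — only the inside zeros contribute.

I(r) ≈ 3.4965.


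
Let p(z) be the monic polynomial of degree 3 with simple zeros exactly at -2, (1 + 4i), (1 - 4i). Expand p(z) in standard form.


The polynomial is p(z) = ∏_{α ∈ S} (z − α), where S = {-2, (1 + 4i), (1 - 4i)}.
Expanding the product yields: p(z) = z^3 + 13·z + 34.
Note conjugate pairs combine to real quadratics: (z − (1+4i))(z − (1−4i)) = z² − 2z + 17.
The resulting polynomial has degree 3 and real coefficients as required.

p(z) = z^3 + 13·z + 34.


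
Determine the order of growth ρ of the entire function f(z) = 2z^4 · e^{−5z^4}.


M(r) = max_{|z|=r} |2|·|z|^4·|e^{−5z^4}| = 2·r^4 · e^{5r^4} (the factors attain their maxima compatibly on |z|=r). Then log M(r) = log 2 + 4·log r + 5r^4, dominated by the last term, so log log M(r) ~ 4·log r. The polynomial factor 2z^4 contributes only a log r term and does not affect the order. ρ = 4.
Therefore ρ = 4.

Order ρ = 4.


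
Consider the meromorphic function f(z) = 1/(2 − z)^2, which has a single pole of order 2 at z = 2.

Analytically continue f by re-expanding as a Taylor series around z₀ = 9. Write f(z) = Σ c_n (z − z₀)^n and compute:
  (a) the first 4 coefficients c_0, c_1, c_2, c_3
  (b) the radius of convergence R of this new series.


Let w = z − z₀, so z = z₀ + w.
Then 2 − z = 2 − (z₀ + w) = (2 − z₀) − w = -7 − w.
f(z) = 1/(-7 − w)^2 = (1/(-7)^2) · (1 − w/(-7))^{−2}.
By the binomial series (1−u)^{−2} = Σ_{n≥0} C(n+1, 1) u^n for |u|<1, with u = w/(-7):
  c_n = C(n+1, 1) / (-7)^(n+2).
  c_0 = 1/(-7)^2 = 1/49.
  c_1 = 2/(-7)^3 = -2/343.
  c_2 = 3/(-7)^4 = 3/2401.
  c_3 = 4/(-7)^5 = -4/16807.
The series is valid for |w/d| < 1, i.e. |z − z₀| < |d|.
Radius of convergence: R = |2 − z₀| = |-7| = 7 (distance from z₀ to the singularity z = 2).

c_0 = 1/49, c_1 = -2/343, c_2 = 3/2401, c_3 = -4/16807; R = 7.


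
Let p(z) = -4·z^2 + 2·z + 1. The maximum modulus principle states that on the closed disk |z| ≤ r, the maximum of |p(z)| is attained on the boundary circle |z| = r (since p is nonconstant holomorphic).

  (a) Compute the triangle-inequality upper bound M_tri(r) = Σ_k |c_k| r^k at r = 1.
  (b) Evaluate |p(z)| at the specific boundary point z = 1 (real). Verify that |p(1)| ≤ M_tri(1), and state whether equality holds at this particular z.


Coefficients: c_0 = 1, c_1 = 2, c_2 = -4. Radius r = 1.
Part (a). Triangle bound: M_tri(r) = Σ_k |c_k| r^k
  = |1|·1^0 + |2|·1^1 + |-4|·1^2
  = 1 + 2 + 4 = 7.
This bounds M(r) := max_{|z|=r} |p(z)| from above; equality holds iff all terms c_k z^k can be made to align in phase at a single z on |z|=r.
Part (b). At z = 1 (real, on the circle |z| = r):
  p(1) = (1)·1^0 + (2)·1^1 + (-4)·1^2 = -1.
  |p(1)| = 1.
Check: |p(1)| = 1 ≤ 7 = M_tri(1). ✓ Equality does not hold at z = 1 (the coefficients have mixed signs, so the terms do not all align in phase there).

M_tri(1) = 7; |p(1)| = 1; equality at z=1: no.


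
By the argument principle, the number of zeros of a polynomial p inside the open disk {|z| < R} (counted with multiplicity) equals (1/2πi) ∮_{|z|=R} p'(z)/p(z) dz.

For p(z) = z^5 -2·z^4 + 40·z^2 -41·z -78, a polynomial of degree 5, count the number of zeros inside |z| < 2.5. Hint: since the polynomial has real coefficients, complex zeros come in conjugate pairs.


The zeros of p are: (2 + 3i), (2 - 3i), -1, -3, 2.
Their magnitudes are: 3.606, 3.606, 1, 3, 2.
Zeros with |z| < R = 2.5: -1, 2.
Count = 2.
By the argument principle, (1/2πi) ∮_{|z|=R} p'(z)/p(z) dz equals exactly this count.

Number of zeros inside |z| < 2.5: 2.


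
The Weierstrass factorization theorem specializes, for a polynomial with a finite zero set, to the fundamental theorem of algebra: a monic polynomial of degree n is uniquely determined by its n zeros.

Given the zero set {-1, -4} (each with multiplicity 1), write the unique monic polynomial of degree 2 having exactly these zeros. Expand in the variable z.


The polynomial is p(z) = ∏_{α ∈ S} (z − α), where S = {-1, -4}.
Expanding the product yields: p(z) = z^2 + 5·z + 4.
The resulting polynomial has degree 2 and real coefficients as required.

p(z) = z^2 + 5·z + 4.


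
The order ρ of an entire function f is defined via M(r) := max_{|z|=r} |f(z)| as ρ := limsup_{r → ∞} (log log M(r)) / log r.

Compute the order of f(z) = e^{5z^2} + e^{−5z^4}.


Each summand is entire of order 2 and 4 respectively (as in the single-exponential case). The order of a sum is at most the max of the orders, so ρ ≤ 4. For the lower bound: on |z|=r choose arg z so that -5z^4 is real positive; then |e^{-5z^4}| = e^{5r^4} while |e^{5z^2}| ≤ e^{5r^2} = o(e^{5r^4}). So |f| ≥ e^{5r^4}(1 − o(1)) and ρ ≥ 4. Hence ρ = max(2, 4) = 4.
Therefore ρ = 4.

Order ρ = 4.


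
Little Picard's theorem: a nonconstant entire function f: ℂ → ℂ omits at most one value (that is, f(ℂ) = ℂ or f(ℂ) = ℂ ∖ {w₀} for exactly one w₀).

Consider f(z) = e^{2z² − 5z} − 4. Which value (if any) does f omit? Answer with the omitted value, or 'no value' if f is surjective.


Little Picard bounds the complement of f(ℂ) to at most one point.
The exponent g(z) = 2z² − 5z is a nonconstant polynomial, hence surjective onto ℂ. So e^{g(z)} takes every value in {e^w : w ∈ ℂ} = ℂ ∖ {0}. Adding -4 shifts the range to ℂ ∖ {-4}. f omits exactly -4.

Omitted value: -4.


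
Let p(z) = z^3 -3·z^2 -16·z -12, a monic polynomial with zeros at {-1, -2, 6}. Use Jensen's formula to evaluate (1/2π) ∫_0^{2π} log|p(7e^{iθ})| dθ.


Zeros: -2, -1, 6; r = 7.
Inside |z| < r: -2, -1, 6. Outside (|z| ≥ r): ∅.
p(0) = -12, so log|p(0)| = log(12) = 2.4849.
Apply Jensen: I(r) = log|p(0)| + Σ_k log(r/|z_k|), summed over zeros inside |z| < r.
  log(r/|z_k|) for z_k = -1: log(7/1) = 1.9459
  log(r/|z_k|) for z_k = -2: log(7/2) = 1.2528
  log(r/|z_k|) for z_k = 6: log(7/6) = 0.1542
Sum over inside zeros: 3.3528.
I(r) = log|p(0)| + (inside sum) = 2.4849 + 3.3528 = 5.8377.
Closed form (all zeros inside, monic): I(r) = n·log(r) = 3·log(7) = 5.8377. ✓

I(r) ≈ 5.8377.


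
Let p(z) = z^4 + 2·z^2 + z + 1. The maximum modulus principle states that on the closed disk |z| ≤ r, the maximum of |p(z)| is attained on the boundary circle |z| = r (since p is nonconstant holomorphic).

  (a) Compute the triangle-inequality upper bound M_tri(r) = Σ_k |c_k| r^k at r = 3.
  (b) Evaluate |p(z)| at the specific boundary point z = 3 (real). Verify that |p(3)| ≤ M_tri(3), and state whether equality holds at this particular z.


Coefficients: c_0 = 1, c_1 = 1, c_2 = 2, c_3 = 0, c_4 = 1. Radius r = 3.
Part (a). Triangle bound: M_tri(r) = Σ_k |c_k| r^k
  = |1|·3^0 + |1|·3^1 + |2|·3^2 + |0|·3^3 + |1|·3^4
  = 1 + 3 + 18 + 0 + 81 = 103.
This bounds M(r) := max_{|z|=r} |p(z)| from above; equality holds iff all terms c_k z^k can be made to align in phase at a single z on |z|=r.
Part (b). At z = 3 (real, on the circle |z| = r):
  p(3) = (1)·3^0 + (1)·3^1 + (2)·3^2 + (0)·3^3 + (1)·3^4 = 103.
  |p(3)| = 103.
Since all nonzero coefficients share the same sign, |p(3)| = 103 = M_tri(3); the triangle bound is attained at z = 3, so in fact M(r) = 103.

M_tri(3) = 103; |p(3)| = 103; equality at z=3: yes.


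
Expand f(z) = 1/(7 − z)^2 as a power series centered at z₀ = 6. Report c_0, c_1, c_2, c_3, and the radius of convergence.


Let w = z − z₀, so z = z₀ + w.
Then 7 − z = 7 − (z₀ + w) = (7 − z₀) − w = 1 − w.
f(z) = 1/(1 − w)^2 = (1/(1)^2) · (1 − w/(1))^{−2}.
By the binomial series (1−u)^{−2} = Σ_{n≥0} C(n+1, 1) u^n for |u|<1, with u = w/(1):
  c_n = C(n+1, 1) / (1)^(n+2).
  c_0 = 1/(1)^2 = 1.
  c_1 = 2/(1)^3 = 2.
  c_2 = 3/(1)^4 = 3.
  c_3 = 4/(1)^5 = 4.
The series is valid for |w/d| < 1, i.e. |z − z₀| < |d|.
Radius of convergence: R = |7 − z₀| = |1| = 1 (distance from z₀ to the singularity z = 7).

c_0 = 1, c_1 = 2, c_2 = 3, c_3 = 4; R = 1.


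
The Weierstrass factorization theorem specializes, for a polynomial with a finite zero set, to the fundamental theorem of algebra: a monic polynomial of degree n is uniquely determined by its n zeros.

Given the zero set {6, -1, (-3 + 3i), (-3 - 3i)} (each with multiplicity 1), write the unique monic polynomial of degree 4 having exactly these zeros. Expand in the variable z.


The polynomial is p(z) = ∏_{α ∈ S} (z − α), where S = {6, -1, (-3 + 3i), (-3 - 3i)}.
Expanding the product yields: p(z) = z^4 + z^3 -18·z^2 -126·z -108.
Note conjugate pairs combine to real quadratics: (z − (-3+3i))(z − (-3−3i)) = z² + 6z + 18.
The resulting polynomial has degree 4 and real coefficients as required.

p(z) = z^4 + z^3 -18·z^2 -126·z -108.


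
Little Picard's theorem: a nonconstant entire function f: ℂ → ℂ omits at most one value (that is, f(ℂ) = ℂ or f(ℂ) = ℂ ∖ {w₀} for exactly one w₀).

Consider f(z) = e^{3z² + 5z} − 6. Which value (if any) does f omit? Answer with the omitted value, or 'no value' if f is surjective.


Little Picard bounds the complement of f(ℂ) to at most one point.
The exponent g(z) = 3z² + 5z is a nonconstant polynomial, hence surjective onto ℂ. So e^{g(z)} takes every value in {e^w : w ∈ ℂ} = ℂ ∖ {0}. Adding -6 shifts the range to ℂ ∖ {-6}. f omits exactly -6.

Omitted value: -6.


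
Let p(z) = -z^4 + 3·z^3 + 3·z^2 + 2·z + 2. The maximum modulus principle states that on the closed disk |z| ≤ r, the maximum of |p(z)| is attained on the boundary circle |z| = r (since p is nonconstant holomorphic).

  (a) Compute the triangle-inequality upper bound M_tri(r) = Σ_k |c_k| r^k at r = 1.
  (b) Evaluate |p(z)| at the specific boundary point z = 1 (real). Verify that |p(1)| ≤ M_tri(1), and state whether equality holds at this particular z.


Coefficients: c_0 = 2, c_1 = 2, c_2 = 3, c_3 = 3, c_4 = -1. Radius r = 1.
Part (a). Triangle bound: M_tri(r) = Σ_k |c_k| r^k
  = |2|·1^0 + |2|·1^1 + |3|·1^2 + |3|·1^3 + |-1|·1^4
  = 2 + 2 + 3 + 3 + 1 = 11.
This bounds M(r) := max_{|z|=r} |p(z)| from above; equality holds iff all terms c_k z^k can be made to align in phase at a single z on |z|=r.
Part (b). At z = 1 (real, on the circle |z| = r):
  p(1) = (2)·1^0 + (2)·1^1 + (3)·1^2 + (3)·1^3 + (-1)·1^4 = 9.
  |p(1)| = 9.
Check: |p(1)| = 9 ≤ 11 = M_tri(1). ✓ Equality does not hold at z = 1 (the coefficients have mixed signs, so the terms do not all align in phase there).

M_tri(1) = 11; |p(1)| = 9; equality at z=1: no.


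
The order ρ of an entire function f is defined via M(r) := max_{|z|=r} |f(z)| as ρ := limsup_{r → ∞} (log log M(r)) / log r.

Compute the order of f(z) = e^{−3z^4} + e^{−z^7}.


Each summand is entire of order 4 and 7 respectively (as in the single-exponential case). The order of a sum is at most the max of the orders, so ρ ≤ 7. For the lower bound: on |z|=r choose arg z so that -1z^7 is real positive; then |e^{-1z^7}| = e^{1r^7} while |e^{-3z^4}| ≤ e^{3r^4} = o(e^{1r^7}). So |f| ≥ e^{1r^7}(1 − o(1)) and ρ ≥ 7. Hence ρ = max(4, 7) = 7.
Therefore ρ = 7.

Order ρ = 7.


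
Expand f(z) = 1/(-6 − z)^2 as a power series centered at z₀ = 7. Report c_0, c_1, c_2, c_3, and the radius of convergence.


Let w = z − z₀, so z = z₀ + w.
Then -6 − z = -6 − (z₀ + w) = (-6 − z₀) − w = -13 − w.
f(z) = 1/(-13 − w)^2 = (1/(-13)^2) · (1 − w/(-13))^{−2}.
By the binomial series (1−u)^{−2} = Σ_{n≥0} C(n+1, 1) u^n for |u|<1, with u = w/(-13):
  c_n = C(n+1, 1) / (-13)^(n+2).
  c_0 = 1/(-13)^2 = 1/169.
  c_1 = 2/(-13)^3 = -2/2197.
  c_2 = 3/(-13)^4 = 3/28561.
  c_3 = 4/(-13)^5 = -4/371293.
The series is valid for |w/d| < 1, i.e. |z − z₀| < |d|.
Radius of convergence: R = |-6 − z₀| = |-13| = 13 (distance from z₀ to the singularity z = -6).

c_0 = 1/169, c_1 = -2/2197, c_2 = 3/28561, c_3 = -4/371293; R = 13.


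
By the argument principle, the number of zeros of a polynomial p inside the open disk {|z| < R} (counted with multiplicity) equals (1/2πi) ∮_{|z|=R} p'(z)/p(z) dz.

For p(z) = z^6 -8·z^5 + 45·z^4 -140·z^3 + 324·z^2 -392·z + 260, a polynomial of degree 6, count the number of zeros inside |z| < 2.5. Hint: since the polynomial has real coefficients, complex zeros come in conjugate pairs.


The zeros of p are: (1 + 3i), (1 - 3i), (1 + 1i), (1 - 1i), (2 + 3i), (2 - 3i).
Their magnitudes are: 3.162, 3.162, 1.414, 1.414, 3.606, 3.606.
Zeros with |z| < R = 2.5: (1 + 1i), (1 - 1i).
Count = 2.
By the argument principle, (1/2πi) ∮_{|z|=R} p'(z)/p(z) dz equals exactly this count.

Number of zeros inside |z| < 2.5: 2.


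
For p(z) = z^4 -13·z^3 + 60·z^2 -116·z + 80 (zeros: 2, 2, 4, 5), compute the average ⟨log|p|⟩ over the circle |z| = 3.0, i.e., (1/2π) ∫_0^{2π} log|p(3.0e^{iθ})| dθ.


Zeros: 2, 2, 4, 5; r = 3.0.
Inside |z| < r: 2, 2. Outside (|z| ≥ r): 4, 5.
p(0) = 80, so log|p(0)| = log(80) = 4.3820.
Apply Jensen: I(r) = log|p(0)| + Σ_k log(r/|z_k|), summed over zeros inside |z| < r.
  log(r/|z_k|) for z_k = 2: log(3.0/2) = 0.4055
  log(r/|z_k|) for z_k = 2: log(3.0/2) = 0.4055
  Outside zeros (4, 5) contribute nothing to the Jensen sum.
Sum over inside zeros: 0.8109.
I(r) = log|p(0)| + (inside sum) = 4.3820 + 0.8109 = 5.1930.
Note: since some zeros are outside |z| ≤ r, the simplified n·log(r) form does NOT apply — only the inside zeros contribute.

I(r) ≈ 5.1930.


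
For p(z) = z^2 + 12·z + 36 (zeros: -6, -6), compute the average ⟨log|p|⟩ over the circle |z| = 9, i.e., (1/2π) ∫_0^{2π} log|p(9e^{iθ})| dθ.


Zeros: -6, -6; r = 9.
Inside |z| < r: -6, -6. Outside (|z| ≥ r): ∅.
p(0) = 36, so log|p(0)| = log(36) = 3.5835.
Apply Jensen: I(r) = log|p(0)| + Σ_k log(r/|z_k|), summed over zeros inside |z| < r.
  log(r/|z_k|) for z_k = -6: log(9/6) = 0.4055
  log(r/|z_k|) for z_k = -6: log(9/6) = 0.4055
Sum over inside zeros: 0.8109.
I(r) = log|p(0)| + (inside sum) = 3.5835 + 0.8109 = 4.3944.
Closed form (all zeros inside, monic): I(r) = n·log(r) = 2·log(9) = 4.3944. ✓

I(r) ≈ 4.3944.


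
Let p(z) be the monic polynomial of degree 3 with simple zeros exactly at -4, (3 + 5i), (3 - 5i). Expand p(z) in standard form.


The polynomial is p(z) = ∏_{α ∈ S} (z − α), where S = {-4, (3 + 5i), (3 - 5i)}.
Expanding the product yields: p(z) = z^3 -2·z^2 + 10·z + 136.
Note conjugate pairs combine to real quadratics: (z − (3+5i))(z − (3−5i)) = z² − 6z + 34.
The resulting polynomial has degree 3 and real coefficients as required.

p(z) = z^3 -2·z^2 + 10·z + 136.


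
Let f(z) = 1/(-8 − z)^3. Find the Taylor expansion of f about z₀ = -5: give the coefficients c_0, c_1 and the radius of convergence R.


Let w = z − z₀, so z = z₀ + w.
Then -8 − z = -8 − (z₀ + w) = (-8 − z₀) − w = -3 − w.
f(z) = 1/(-3 − w)^3 = (1/(-3)^3) · (1 − w/(-3))^{−3}.
By the binomial series (1−u)^{−3} = Σ_{n≥0} C(n+2, 2) u^n for |u|<1, with u = w/(-3):
  c_n = C(n+2, 2) / (-3)^(n+3).
  c_0 = 1/(-3)^3 = -1/27.
  c_1 = 3/(-3)^4 = 1/27.
The series is valid for |w/d| < 1, i.e. |z − z₀| < |d|.
Radius of convergence: R = |-8 − z₀| = |-3| = 3 (distance from z₀ to the singularity z = -8).

c_0 = -1/27, c_1 = 1/27; R = 3.


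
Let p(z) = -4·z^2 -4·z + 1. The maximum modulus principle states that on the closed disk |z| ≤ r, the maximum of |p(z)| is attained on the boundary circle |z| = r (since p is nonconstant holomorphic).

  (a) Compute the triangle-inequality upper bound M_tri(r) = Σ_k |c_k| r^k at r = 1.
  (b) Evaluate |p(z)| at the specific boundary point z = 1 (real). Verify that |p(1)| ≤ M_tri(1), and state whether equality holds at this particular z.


Coefficients: c_0 = 1, c_1 = -4, c_2 = -4. Radius r = 1.
Part (a). Triangle bound: M_tri(r) = Σ_k |c_k| r^k
  = |1|·1^0 + |-4|·1^1 + |-4|·1^2
  = 1 + 4 + 4 = 9.
This bounds M(r) := max_{|z|=r} |p(z)| from above; equality holds iff all terms c_k z^k can be made to align in phase at a single z on |z|=r.
Part (b). At z = 1 (real, on the circle |z| = r):
  p(1) = (1)·1^0 + (-4)·1^1 + (-4)·1^2 = -7.
  |p(1)| = 7.
Check: |p(1)| = 7 ≤ 9 = M_tri(1). ✓ Equality does not hold at z = 1 (the coefficients have mixed signs, so the terms do not all align in phase there).

M_tri(1) = 9; |p(1)| = 7; equality at z=1: no.


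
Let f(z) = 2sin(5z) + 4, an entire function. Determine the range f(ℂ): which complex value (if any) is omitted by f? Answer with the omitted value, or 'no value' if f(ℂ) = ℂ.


Little Picard bounds the complement of f(ℂ) to at most one point.
sin is entire and surjective onto ℂ: for every w ∈ ℂ, sin(ζ) = w has a solution ζ ∈ ℂ (e.g., via the complex inverse arcsin). With ζ = 5z this gives z = ζ/(5). Then 2·sin(5z) takes every value in 2·ℂ = ℂ, and adding 4 is a bijection of ℂ. So f is surjective and omits no value. (Note: only on the real line is sin bounded by [−1, 1].)

Omitted value: no value.


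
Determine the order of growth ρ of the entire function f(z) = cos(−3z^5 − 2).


Write cos(w) = (e^{iw} ± e^{−iw})/(2 or 2i), so |cos(w)| ≤ e^{|w|}. With w = −3z^5 − 2, |w| ≤ 3r^5 + 2 on |z|=r, giving M(r) ≤ e^{3r^5 + 2} and ρ ≤ 5. For the lower bound, choose z on |z|=r with -3z^5 purely imaginary of modulus 3r^5; then |cos(−3z^5 − 2)| grows like e^{3r^5}/2, so ρ ≥ 5. Hence ρ = 5.
Therefore ρ = 5.

Order ρ = 5.


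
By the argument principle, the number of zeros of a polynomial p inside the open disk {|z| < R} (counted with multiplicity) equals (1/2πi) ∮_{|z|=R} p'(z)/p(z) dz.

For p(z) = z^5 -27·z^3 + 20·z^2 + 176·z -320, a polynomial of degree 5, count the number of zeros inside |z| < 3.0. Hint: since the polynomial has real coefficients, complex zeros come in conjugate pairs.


The zeros of p are: -4, -4, 4, (2 + 1i), (2 - 1i).
Their magnitudes are: 4, 4, 4, 2.236, 2.236.
Zeros with |z| < R = 3.0: (2 + 1i), (2 - 1i).
Count = 2.
By the argument principle, (1/2πi) ∮_{|z|=R} p'(z)/p(z) dz equals exactly this count.

Number of zeros inside |z| < 3.0: 2.


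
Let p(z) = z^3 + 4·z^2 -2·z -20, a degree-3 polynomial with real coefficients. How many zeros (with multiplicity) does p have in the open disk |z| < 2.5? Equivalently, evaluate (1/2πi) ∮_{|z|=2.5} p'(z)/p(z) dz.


The zeros of p are: 2, (-3 + 1i), (-3 - 1i).
Their magnitudes are: 2, 3.162, 3.162.
Zeros with |z| < R = 2.5: 2.
Count = 1.
By the argument principle, (1/2πi) ∮_{|z|=R} p'(z)/p(z) dz equals exactly this count.

Number of zeros inside |z| < 2.5: 1.


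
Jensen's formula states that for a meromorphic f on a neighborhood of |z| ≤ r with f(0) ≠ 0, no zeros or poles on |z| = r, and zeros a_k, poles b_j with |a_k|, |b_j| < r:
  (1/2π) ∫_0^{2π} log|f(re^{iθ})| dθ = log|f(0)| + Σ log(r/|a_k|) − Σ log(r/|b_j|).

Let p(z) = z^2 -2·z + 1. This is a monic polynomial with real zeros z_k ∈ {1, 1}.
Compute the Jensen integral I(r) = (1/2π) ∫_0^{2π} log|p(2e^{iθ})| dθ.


Zeros: 1, 1; r = 2.
Inside |z| < r: 1, 1. Outside (|z| ≥ r): ∅.
p(0) = 1, so log|p(0)| = log(1) = 0.0000.
Apply Jensen: I(r) = log|p(0)| + Σ_k log(r/|z_k|), summed over zeros inside |z| < r.
  log(r/|z_k|) for z_k = 1: log(2/1) = 0.6931
  log(r/|z_k|) for z_k = 1: log(2/1) = 0.6931
Sum over inside zeros: 1.3863.
I(r) = log|p(0)| + (inside sum) = 0.0000 + 1.3863 = 1.3863.
Closed form (all zeros inside, monic): I(r) = n·log(r) = 2·log(2) = 1.3863. ✓

I(r) ≈ 1.3863.


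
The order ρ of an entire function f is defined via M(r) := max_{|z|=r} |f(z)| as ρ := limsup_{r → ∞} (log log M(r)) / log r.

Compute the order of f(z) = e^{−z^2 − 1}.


|e^{−z^2 − 1}| = e^{Re(-1·z^2) + -1} ≤ e^{1|z|^2 + -1} = e^{1r^2 + -1} on |z| = r, so ρ ≤ 2. Choosing z on |z|=r so that -1·z^2 is real positive (always possible by picking arg z appropriately) gives |f(z)| = e^{1r^2 + -1}, matching the bound. The additive constant -1 does not affect log log M(r) ~ 2·log r. Hence ρ = 2.
Therefore ρ = 2.

Order ρ = 2.


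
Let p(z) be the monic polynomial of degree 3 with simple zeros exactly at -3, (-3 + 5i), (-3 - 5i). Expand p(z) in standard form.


The polynomial is p(z) = ∏_{α ∈ S} (z − α), where S = {-3, (-3 + 5i), (-3 - 5i)}.
Expanding the product yields: p(z) = z^3 + 9·z^2 + 52·z + 102.
Note conjugate pairs combine to real quadratics: (z − (-3+5i))(z − (-3−5i)) = z² + 6z + 34.
The resulting polynomial has degree 3 and real coefficients as required.

p(z) = z^3 + 9·z^2 + 52·z + 102.


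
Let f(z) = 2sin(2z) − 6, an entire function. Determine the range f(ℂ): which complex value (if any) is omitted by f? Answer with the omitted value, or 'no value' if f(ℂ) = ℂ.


Little Picard bounds the complement of f(ℂ) to at most one point.
sin is entire and surjective onto ℂ: for every w ∈ ℂ, sin(ζ) = w has a solution ζ ∈ ℂ (e.g., via the complex inverse arcsin). With ζ = 2z this gives z = ζ/(2). Then 2·sin(2z) takes every value in 2·ℂ = ℂ, and adding -6 is a bijection of ℂ. So f is surjective and omits no value. (Note: only on the real line is sin bounded by [−1, 1].)

Omitted value: no value.


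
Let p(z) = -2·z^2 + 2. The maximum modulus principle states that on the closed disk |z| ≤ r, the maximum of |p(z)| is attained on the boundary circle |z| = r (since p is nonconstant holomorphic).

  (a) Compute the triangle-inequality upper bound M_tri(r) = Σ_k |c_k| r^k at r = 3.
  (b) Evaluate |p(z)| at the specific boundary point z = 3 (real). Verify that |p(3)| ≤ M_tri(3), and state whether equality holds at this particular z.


Coefficients: c_0 = 2, c_1 = 0, c_2 = -2. Radius r = 3.
Part (a). Triangle bound: M_tri(r) = Σ_k |c_k| r^k
  = |2|·3^0 + |0|·3^1 + |-2|·3^2
  = 2 + 0 + 18 = 20.
This bounds M(r) := max_{|z|=r} |p(z)| from above; equality holds iff all terms c_k z^k can be made to align in phase at a single z on |z|=r.
Part (b). At z = 3 (real, on the circle |z| = r):
  p(3) = (2)·3^0 + (0)·3^1 + (-2)·3^2 = -16.
  |p(3)| = 16.
Check: |p(3)| = 16 ≤ 20 = M_tri(3). ✓ Equality does not hold at z = 3 (the coefficients have mixed signs, so the terms do not all align in phase there).

M_tri(3) = 20; |p(3)| = 16; equality at z=3: no.


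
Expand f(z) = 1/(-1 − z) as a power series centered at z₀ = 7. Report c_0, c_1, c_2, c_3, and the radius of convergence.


Let w = z − z₀, so z = z₀ + w.
Then -1 − z = -1 − (z₀ + w) = (-1 − z₀) − w = -8 − w.
f(z) = 1/(-8 − w) = (1/(-8)) · 1/(1 − w/(-8)) = Σ_{n≥0} w^n / (-8)^(n+1).
So c_n = 1/(-8)^(n+1):
  c_0 = 1/(-8)^1 = -1/8.
  c_1 = 1/(-8)^2 = 1/64.
  c_2 = 1/(-8)^3 = -1/512.
  c_3 = 1/(-8)^4 = 1/4096.
The series is valid for |w/d| < 1, i.e. |z − z₀| < |d|.
Radius of convergence: R = |-1 − z₀| = |-8| = 8 (distance from z₀ to the singularity z = -1).

c_0 = -1/8, c_1 = 1/64, c_2 = -1/512, c_3 = 1/4096; R = 8.


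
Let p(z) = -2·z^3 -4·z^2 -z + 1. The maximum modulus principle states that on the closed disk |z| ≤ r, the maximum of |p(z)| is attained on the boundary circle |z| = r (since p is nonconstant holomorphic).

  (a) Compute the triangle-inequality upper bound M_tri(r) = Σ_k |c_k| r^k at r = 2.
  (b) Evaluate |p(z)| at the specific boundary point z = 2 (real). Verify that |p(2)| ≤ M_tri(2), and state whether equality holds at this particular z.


Coefficients: c_0 = 1, c_1 = -1, c_2 = -4, c_3 = -2. Radius r = 2.
Part (a). Triangle bound: M_tri(r) = Σ_k |c_k| r^k
  = |1|·2^0 + |-1|·2^1 + |-4|·2^2 + |-2|·2^3
  = 1 + 2 + 16 + 16 = 35.
This bounds M(r) := max_{|z|=r} |p(z)| from above; equality holds iff all terms c_k z^k can be made to align in phase at a single z on |z|=r.
Part (b). At z = 2 (real, on the circle |z| = r):
  p(2) = (1)·2^0 + (-1)·2^1 + (-4)·2^2 + (-2)·2^3 = -33.
  |p(2)| = 33.
Check: |p(2)| = 33 ≤ 35 = M_tri(2). ✓ Equality does not hold at z = 2 (the coefficients have mixed signs, so the terms do not all align in phase there).

M_tri(2) = 35; |p(2)| = 33; equality at z=2: no.


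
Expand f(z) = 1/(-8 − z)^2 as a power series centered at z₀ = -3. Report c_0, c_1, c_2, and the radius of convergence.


Let w = z − z₀, so z = z₀ + w.
Then -8 − z = -8 − (z₀ + w) = (-8 − z₀) − w = -5 − w.
f(z) = 1/(-5 − w)^2 = (1/(-5)^2) · (1 − w/(-5))^{−2}.
By the binomial series (1−u)^{−2} = Σ_{n≥0} C(n+1, 1) u^n for |u|<1, with u = w/(-5):
  c_n = C(n+1, 1) / (-5)^(n+2).
  c_0 = 1/(-5)^2 = 1/25.
  c_1 = 2/(-5)^3 = -2/125.
  c_2 = 3/(-5)^4 = 3/625.
The series is valid for |w/d| < 1, i.e. |z − z₀| < |d|.
Radius of convergence: R = |-8 − z₀| = |-5| = 5 (distance from z₀ to the singularity z = -8).

c_0 = 1/25, c_1 = -2/125, c_2 = 3/625; R = 5.


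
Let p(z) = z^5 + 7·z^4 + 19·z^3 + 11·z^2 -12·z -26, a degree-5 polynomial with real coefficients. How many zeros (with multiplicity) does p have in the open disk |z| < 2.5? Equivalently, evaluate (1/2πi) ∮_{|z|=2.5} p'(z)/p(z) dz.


The zeros of p are: 1, (-1 + 1i), (-1 - 1i), (-3 + 2i), (-3 - 2i).
Their magnitudes are: 1, 1.414, 1.414, 3.606, 3.606.
Zeros with |z| < R = 2.5: 1, (-1 + 1i), (-1 - 1i).
Count = 3.
By the argument principle, (1/2πi) ∮_{|z|=R} p'(z)/p(z) dz equals exactly this count.

Number of zeros inside |z| < 2.5: 3.


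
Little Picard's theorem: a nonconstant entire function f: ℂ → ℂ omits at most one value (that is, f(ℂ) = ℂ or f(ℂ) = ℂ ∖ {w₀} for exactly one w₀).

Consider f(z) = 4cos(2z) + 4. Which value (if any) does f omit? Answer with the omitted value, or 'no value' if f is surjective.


Little Picard bounds the complement of f(ℂ) to at most one point.
cos is entire and surjective onto ℂ: for every w ∈ ℂ, cos(ζ) = w has a solution ζ ∈ ℂ (e.g., via the complex inverse arccos). With ζ = 2z this gives z = ζ/(2). Then 4·cos(2z) takes every value in 4·ℂ = ℂ, and adding 4 is a bijection of ℂ. So f is surjective and omits no value. (Note: only on the real line is cos bounded by [−1, 1].)

Omitted value: no value.


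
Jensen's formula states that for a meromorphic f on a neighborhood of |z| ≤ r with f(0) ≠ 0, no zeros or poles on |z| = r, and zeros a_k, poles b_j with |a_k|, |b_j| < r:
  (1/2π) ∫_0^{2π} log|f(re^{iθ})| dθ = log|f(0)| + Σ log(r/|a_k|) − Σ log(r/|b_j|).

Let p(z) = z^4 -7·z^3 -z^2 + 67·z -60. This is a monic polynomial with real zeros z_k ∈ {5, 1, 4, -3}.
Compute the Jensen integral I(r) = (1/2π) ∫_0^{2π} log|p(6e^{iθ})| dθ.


Zeros: -3, 1, 4, 5; r = 6.
Inside |z| < r: -3, 1, 4, 5. Outside (|z| ≥ r): ∅.
p(0) = -60, so log|p(0)| = log(60) = 4.0943.
Apply Jensen: I(r) = log|p(0)| + Σ_k log(r/|z_k|), summed over zeros inside |z| < r.
  log(r/|z_k|) for z_k = 5: log(6/5) = 0.1823
  log(r/|z_k|) for z_k = 1: log(6/1) = 1.7918
  log(r/|z_k|) for z_k = 4: log(6/4) = 0.4055
  log(r/|z_k|) for z_k = -3: log(6/3) = 0.6931
Sum over inside zeros: 3.0727.
I(r) = log|p(0)| + (inside sum) = 4.0943 + 3.0727 = 7.1670.
Closed form (all zeros inside, monic): I(r) = n·log(r) = 4·log(6) = 7.1670. ✓

I(r) ≈ 7.1670.
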